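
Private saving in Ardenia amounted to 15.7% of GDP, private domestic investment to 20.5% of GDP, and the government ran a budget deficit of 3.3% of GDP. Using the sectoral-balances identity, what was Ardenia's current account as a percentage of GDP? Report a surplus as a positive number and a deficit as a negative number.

-8.1

By the sectoral-balances identity, CA = (S_private - I) + (T - G).
Private balance = 15.7 - 20.5 = -4.8
Government balance (T - G) = -3.3
CA = -4.8 + (-3.3) = -8.1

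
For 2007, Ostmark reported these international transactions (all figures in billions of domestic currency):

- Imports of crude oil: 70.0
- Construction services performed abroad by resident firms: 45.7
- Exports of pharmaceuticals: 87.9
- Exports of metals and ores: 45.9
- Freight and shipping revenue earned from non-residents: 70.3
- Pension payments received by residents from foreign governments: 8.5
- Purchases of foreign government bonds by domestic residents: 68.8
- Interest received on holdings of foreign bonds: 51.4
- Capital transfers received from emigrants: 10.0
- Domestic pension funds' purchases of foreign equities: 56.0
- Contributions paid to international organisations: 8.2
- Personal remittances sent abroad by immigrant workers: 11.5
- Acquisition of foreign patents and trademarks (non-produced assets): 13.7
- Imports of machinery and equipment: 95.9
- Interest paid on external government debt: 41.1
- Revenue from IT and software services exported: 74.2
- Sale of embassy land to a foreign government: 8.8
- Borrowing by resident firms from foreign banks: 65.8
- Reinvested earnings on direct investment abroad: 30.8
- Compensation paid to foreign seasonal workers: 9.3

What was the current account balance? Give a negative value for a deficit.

Goods: -70.0 + 87.9 - 95.9 + 45.9 = -32.1
Services: 70.3 + 74.2 + 45.7 = 190.2
Primary income: 30.8 - 9.3 + 51.4 - 41.1 = 31.8
Secondary income: -8.2 - 11.5 + 8.5 = -11.2
Current account = (-32.1) + 190.2 + 31.8 + (-11.2) = 178.7
(Excluded from the current account — financial account: purchases of foreign government bonds by domestic residents 68.8, domestic pension funds' purchases of foreign equities 56.0, borrowing by resident firms from foreign banks 65.8; capital account: capital transfers received from emigrants 10.0, acquisition of foreign patents and trademarks (non-produced assets) 13.7, sale of embassy land to a foreign government 8.8.)

178.7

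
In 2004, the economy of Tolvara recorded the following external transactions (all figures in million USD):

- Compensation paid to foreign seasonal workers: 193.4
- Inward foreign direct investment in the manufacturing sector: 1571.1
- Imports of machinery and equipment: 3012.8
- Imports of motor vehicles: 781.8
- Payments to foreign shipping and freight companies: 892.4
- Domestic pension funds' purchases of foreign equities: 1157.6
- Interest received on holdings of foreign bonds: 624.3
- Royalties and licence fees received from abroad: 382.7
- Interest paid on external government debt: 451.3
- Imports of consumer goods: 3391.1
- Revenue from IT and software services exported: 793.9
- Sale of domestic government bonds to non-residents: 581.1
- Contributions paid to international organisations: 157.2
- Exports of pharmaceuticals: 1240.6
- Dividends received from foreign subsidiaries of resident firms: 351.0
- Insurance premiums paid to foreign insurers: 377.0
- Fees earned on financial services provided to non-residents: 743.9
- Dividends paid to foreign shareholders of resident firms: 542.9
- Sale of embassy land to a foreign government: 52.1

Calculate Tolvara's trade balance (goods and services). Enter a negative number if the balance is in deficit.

Goods: -3391.1 - 781.8 + 1240.6 - 3012.8 = -5945.1
Services: 382.7 - 377.0 + 793.9 + 743.9 - 892.4 = 651.1
Trade balance = -5945.1 + 651.1 = -5294.0
(Excluded from the trade balance — primary income: compensation paid to foreign seasonal workers 193.4, interest received on holdings of foreign bonds 624.3, interest paid on external government debt 451.3, dividends received from foreign subsidiaries of resident firms 351.0, dividends paid to foreign shareholders of resident firms 542.9; financial account: inward foreign direct investment in the manufacturing sector 1571.1, domestic pension funds' purchases of foreign equities 1157.6, sale of domestic government bonds to non-residents 581.1; secondary income: contributions paid to international organisations 157.2; capital account: sale of embassy land to a foreign government 52.1.)

-5294.0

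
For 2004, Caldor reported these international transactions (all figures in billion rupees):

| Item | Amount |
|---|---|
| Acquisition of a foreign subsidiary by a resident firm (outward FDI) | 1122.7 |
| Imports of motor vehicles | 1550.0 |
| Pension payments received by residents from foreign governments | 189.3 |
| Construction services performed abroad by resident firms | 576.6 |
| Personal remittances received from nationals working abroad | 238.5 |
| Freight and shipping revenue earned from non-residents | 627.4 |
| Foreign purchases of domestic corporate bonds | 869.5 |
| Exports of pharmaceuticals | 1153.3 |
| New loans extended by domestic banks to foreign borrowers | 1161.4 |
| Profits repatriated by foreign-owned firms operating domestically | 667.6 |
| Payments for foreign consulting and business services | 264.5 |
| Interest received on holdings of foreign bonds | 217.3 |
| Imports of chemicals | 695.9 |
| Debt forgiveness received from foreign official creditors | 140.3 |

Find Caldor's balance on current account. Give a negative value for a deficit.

-175.6

Goods: -695.9 + 1153.3 - 1550.0 = -1092.6
Services: 576.6 - 264.5 + 627.4 = 939.5
Primary income: -667.6 + 217.3 = -450.3
Secondary income: 189.3 + 238.5 = 427.8
Current account = (-1092.6) + 939.5 + (-450.3) + 427.8 = -175.6
(Excluded from the current account — financial account: acquisition of a foreign subsidiary by a resident firm (outward FDI) 1122.7, foreign purchases of domestic corporate bonds 869.5, new loans extended by domestic banks to foreign borrowers 1161.4; capital account: debt forgiveness received from foreign official creditors 140.3.)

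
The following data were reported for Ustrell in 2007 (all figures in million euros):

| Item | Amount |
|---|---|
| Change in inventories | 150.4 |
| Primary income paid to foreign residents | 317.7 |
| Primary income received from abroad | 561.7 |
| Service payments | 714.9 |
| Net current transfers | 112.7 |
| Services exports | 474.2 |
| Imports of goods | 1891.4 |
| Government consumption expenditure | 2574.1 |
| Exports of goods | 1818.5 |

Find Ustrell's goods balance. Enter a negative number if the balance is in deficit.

-72.9

Goods balance = 1818.5 - 1891.4 = -72.9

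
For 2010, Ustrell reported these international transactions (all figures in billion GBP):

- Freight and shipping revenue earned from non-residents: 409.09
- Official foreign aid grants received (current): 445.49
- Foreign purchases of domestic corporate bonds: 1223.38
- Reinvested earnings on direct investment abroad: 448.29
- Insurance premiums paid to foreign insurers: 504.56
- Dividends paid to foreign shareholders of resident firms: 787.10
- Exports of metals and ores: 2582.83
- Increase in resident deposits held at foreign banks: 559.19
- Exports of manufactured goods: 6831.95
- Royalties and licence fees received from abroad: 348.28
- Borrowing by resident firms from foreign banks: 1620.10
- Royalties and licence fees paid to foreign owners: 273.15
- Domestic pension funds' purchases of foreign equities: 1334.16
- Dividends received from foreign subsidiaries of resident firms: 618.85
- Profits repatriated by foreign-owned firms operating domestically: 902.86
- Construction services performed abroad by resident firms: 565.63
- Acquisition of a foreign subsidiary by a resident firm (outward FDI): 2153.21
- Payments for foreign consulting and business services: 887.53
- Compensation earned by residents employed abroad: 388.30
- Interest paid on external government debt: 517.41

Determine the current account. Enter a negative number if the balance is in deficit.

8766.10

Goods: 6831.95 + 2582.83 = 9414.78
Services: -887.53 + 409.09 - 273.15 + 565.63 - 504.56 + 348.28 = -342.24
Primary income: -517.41 + 448.29 + 388.30 - 787.10 + 618.85 - 902.86 = -751.93
Secondary income: 445.49
Current account = 9414.78 + (-342.24) + (-751.93) + 445.49 = 8766.10
(Excluded from the current account — financial account: foreign purchases of domestic corporate bonds 1223.38, increase in resident deposits held at foreign banks 559.19, borrowing by resident firms from foreign banks 1620.10, domestic pension funds' purchases of foreign equities 1334.16, acquisition of a foreign subsidiary by a resident firm (outward FDI) 2153.21.)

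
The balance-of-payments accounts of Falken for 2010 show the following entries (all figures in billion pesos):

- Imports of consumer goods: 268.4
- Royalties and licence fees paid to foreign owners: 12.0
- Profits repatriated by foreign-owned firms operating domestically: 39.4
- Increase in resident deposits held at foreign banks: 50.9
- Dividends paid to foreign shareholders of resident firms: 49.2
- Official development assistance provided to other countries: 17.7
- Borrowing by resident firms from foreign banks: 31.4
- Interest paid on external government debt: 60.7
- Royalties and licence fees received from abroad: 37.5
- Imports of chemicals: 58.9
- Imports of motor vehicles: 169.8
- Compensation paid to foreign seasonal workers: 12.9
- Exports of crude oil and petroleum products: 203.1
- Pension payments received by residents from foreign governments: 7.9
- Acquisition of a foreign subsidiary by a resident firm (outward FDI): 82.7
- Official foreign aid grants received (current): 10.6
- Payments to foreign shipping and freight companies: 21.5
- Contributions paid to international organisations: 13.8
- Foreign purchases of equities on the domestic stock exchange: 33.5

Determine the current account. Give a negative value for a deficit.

-465.2

Goods: 203.1 - 169.8 - 268.4 - 58.9 = -294.0
Services: -12.0 - 21.5 + 37.5 = 4.0
Primary income: -12.9 - 39.4 - 60.7 - 49.2 = -162.2
Secondary income: -17.7 - 13.8 + 7.9 + 10.6 = -13.0
Current account = (-294.0) + 4.0 + (-162.2) + (-13.0) = -465.2
(Excluded from the current account — financial account: increase in resident deposits held at foreign banks 50.9, borrowing by resident firms from foreign banks 31.4, acquisition of a foreign subsidiary by a resident firm (outward FDI) 82.7, foreign purchases of equities on the domestic stock exchange 33.5.)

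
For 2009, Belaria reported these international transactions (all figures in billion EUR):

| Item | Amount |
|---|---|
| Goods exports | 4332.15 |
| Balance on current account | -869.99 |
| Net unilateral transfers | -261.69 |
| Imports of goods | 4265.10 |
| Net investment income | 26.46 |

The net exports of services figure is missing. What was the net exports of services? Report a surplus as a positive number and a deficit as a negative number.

-701.81

Current account = goods balance + services balance + net primary income + net secondary income
Sum of the known components = -168.18
Net exports of services = CA - (known components) = -869.99 - (-168.18) = -701.81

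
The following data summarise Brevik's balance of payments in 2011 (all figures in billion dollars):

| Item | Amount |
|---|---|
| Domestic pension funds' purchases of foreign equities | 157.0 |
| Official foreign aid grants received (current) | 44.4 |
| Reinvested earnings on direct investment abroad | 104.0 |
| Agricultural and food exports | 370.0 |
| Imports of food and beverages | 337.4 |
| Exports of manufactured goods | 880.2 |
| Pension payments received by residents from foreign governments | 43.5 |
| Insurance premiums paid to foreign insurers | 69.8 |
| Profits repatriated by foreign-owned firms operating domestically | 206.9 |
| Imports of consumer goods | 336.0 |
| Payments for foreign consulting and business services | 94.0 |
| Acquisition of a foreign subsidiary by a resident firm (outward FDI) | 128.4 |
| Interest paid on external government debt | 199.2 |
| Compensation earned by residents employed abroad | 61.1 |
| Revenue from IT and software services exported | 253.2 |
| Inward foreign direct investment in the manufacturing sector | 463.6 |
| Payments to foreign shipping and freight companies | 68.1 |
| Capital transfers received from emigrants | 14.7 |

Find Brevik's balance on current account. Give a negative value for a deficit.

Goods: -336.0 + 370.0 + 880.2 - 337.4 = 576.8
Services: -69.8 + 253.2 - 94.0 - 68.1 = 21.3
Primary income: 61.1 - 206.9 + 104.0 - 199.2 = -241.0
Secondary income: 43.5 + 44.4 = 87.9
Current account = 576.8 + 21.3 + (-241.0) + 87.9 = 445.0
(Excluded from the current account — financial account: domestic pension funds' purchases of foreign equities 157.0, acquisition of a foreign subsidiary by a resident firm (outward FDI) 128.4, inward foreign direct investment in the manufacturing sector 463.6; capital account: capital transfers received from emigrants 14.7.)

445.0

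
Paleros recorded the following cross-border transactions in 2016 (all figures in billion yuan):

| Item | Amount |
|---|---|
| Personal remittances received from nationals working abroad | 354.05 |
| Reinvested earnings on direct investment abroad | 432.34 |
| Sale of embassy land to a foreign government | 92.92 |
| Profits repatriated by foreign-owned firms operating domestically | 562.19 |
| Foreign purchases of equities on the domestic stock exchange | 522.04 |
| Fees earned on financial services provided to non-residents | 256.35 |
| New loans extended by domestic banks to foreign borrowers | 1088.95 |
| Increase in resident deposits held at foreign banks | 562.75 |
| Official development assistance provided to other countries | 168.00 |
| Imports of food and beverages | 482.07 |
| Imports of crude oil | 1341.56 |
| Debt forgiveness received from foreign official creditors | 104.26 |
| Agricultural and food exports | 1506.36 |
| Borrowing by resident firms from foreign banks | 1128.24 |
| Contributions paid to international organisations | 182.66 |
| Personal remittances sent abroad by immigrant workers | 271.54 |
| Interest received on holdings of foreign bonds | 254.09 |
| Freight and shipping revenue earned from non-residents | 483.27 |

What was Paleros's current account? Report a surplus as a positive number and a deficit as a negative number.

Goods: -482.07 + 1506.36 - 1341.56 = -317.27
Services: 256.35 + 483.27 = 739.62
Primary income: 432.34 - 562.19 + 254.09 = 124.24
Secondary income: -182.66 - 168.00 + 354.05 - 271.54 = -268.15
Current account = (-317.27) + 739.62 + 124.24 + (-268.15) = 278.44
(Excluded from the current account — capital account: sale of embassy land to a foreign government 92.92, debt forgiveness received from foreign official creditors 104.26; financial account: foreign purchases of equities on the domestic stock exchange 522.04, new loans extended by domestic banks to foreign borrowers 1088.95, increase in resident deposits held at foreign banks 562.75, borrowing by resident firms from foreign banks 1128.24.)

278.44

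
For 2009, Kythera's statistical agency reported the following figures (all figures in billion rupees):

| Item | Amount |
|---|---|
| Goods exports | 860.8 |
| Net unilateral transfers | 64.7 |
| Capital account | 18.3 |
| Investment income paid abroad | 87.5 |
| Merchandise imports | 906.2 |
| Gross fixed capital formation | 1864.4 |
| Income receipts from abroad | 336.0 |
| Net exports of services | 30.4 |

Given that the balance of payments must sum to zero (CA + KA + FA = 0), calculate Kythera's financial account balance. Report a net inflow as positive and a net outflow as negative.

Goods balance = 860.8 - 906.2 = -45.4
Services balance = 30.4
Trade balance (goods + services) = -45.4 + 30.4 = -15.0
Net primary income = 336.0 - 87.5 = 248.5
Net secondary income = 64.7
Current account = -15.0 + 248.5 + 64.7 = 298.2
Financial account = -(298.2 + 18.3) = -316.5

-316.5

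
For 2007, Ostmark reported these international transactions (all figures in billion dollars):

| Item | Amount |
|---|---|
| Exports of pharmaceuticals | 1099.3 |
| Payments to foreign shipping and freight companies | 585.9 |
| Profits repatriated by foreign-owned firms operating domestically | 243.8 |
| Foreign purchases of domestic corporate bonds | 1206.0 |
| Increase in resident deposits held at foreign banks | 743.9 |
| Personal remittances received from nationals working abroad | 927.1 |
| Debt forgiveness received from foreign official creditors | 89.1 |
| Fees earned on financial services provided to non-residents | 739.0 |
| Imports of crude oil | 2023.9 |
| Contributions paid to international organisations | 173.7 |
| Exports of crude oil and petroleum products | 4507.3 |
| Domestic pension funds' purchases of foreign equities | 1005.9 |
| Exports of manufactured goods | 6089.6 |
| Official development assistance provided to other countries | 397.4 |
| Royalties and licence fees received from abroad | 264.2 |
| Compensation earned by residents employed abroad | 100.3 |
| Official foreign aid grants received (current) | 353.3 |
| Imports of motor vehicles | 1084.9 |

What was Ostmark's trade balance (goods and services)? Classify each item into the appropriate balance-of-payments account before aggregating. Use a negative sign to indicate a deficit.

Goods: -1084.9 + 6089.6 + 4507.3 + 1099.3 - 2023.9 = 8587.4
Services: -585.9 + 739.0 + 264.2 = 417.3
Trade balance = 8587.4 + 417.3 = 9004.7
(Excluded from the trade balance — primary income: profits repatriated by foreign-owned firms operating domestically 243.8, compensation earned by residents employed abroad 100.3; financial account: foreign purchases of domestic corporate bonds 1206.0, increase in resident deposits held at foreign banks 743.9, domestic pension funds' purchases of foreign equities 1005.9; secondary income: personal remittances received from nationals working abroad 927.1, contributions paid to international organisations 173.7, official development assistance provided to other countries 397.4, official foreign aid grants received (current) 353.3; capital account: debt forgiveness received from foreign official creditors 89.1.)

9004.7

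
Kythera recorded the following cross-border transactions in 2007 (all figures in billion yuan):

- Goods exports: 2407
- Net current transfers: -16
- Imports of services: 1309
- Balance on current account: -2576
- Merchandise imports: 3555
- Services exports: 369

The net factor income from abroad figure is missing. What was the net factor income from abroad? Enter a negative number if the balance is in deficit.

-472

Current account = goods balance + services balance + net primary income + net secondary income
Sum of the known components = -2104
Net factor income from abroad = CA - (known components) = -2576 - (-2104) = -472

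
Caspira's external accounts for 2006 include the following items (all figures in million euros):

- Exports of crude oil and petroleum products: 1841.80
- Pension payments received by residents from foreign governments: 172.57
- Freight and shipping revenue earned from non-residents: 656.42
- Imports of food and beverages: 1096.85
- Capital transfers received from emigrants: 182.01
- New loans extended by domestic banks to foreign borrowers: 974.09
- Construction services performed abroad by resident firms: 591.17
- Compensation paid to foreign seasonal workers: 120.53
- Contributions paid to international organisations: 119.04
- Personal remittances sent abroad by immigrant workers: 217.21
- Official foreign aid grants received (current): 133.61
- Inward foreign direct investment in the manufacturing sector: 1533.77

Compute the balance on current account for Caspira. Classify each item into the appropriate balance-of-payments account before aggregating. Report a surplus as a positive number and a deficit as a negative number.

Goods: 1841.80 - 1096.85 = 744.95
Services: 656.42 + 591.17 = 1247.59
Primary income: -120.53
Secondary income: 133.61 - 217.21 - 119.04 + 172.57 = -30.07
Current account = 744.95 + 1247.59 + (-120.53) + (-30.07) = 1841.94
(Excluded from the current account — capital account: capital transfers received from emigrants 182.01; financial account: new loans extended by domestic banks to foreign borrowers 974.09, inward foreign direct investment in the manufacturing sector 1533.77.)

1841.94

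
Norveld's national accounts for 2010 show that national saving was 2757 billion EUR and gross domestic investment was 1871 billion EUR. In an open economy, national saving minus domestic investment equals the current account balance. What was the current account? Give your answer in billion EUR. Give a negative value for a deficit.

S - I = CA (net lending to the rest of the world).
CA = S - I = 2757 - 1871 = 886

886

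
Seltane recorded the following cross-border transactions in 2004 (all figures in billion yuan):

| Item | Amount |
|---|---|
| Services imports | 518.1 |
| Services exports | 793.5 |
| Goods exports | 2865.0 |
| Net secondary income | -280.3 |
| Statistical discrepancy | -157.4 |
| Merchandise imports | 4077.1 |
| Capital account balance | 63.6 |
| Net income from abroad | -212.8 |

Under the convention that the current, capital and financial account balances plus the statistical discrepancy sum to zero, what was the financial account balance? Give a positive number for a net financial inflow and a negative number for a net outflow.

Goods balance = 2865.0 - 4077.1 = -1212.1
Services balance = 793.5 - 518.1 = 275.4
Trade balance (goods + services) = -1212.1 + 275.4 = -936.7
Net primary income = -212.8
Net secondary income = -280.3
Current account = -936.7 + (-212.8) + (-280.3) = -1429.8
Financial account = -(-1429.8 + 63.6 + (-157.4)) = 1523.6

1523.6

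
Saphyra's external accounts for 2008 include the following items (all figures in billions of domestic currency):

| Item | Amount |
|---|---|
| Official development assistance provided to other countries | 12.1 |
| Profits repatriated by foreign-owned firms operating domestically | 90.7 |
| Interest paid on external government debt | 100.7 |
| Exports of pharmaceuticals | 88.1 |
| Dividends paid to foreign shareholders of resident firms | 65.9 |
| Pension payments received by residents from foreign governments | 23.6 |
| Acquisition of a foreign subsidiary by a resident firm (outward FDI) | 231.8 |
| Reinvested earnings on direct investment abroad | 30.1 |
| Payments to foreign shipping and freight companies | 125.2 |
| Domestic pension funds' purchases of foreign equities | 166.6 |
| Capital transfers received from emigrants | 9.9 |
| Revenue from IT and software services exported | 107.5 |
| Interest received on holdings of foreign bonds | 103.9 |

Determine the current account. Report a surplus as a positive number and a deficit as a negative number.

-41.4

Goods: 88.1
Services: -125.2 + 107.5 = -17.7
Primary income: 103.9 + 30.1 - 65.9 - 90.7 - 100.7 = -123.3
Secondary income: 23.6 - 12.1 = 11.5
Current account = 88.1 + (-17.7) + (-123.3) + 11.5 = -41.4
(Excluded from the current account — financial account: acquisition of a foreign subsidiary by a resident firm (outward FDI) 231.8, domestic pension funds' purchases of foreign equities 166.6; capital account: capital transfers received from emigrants 9.9.)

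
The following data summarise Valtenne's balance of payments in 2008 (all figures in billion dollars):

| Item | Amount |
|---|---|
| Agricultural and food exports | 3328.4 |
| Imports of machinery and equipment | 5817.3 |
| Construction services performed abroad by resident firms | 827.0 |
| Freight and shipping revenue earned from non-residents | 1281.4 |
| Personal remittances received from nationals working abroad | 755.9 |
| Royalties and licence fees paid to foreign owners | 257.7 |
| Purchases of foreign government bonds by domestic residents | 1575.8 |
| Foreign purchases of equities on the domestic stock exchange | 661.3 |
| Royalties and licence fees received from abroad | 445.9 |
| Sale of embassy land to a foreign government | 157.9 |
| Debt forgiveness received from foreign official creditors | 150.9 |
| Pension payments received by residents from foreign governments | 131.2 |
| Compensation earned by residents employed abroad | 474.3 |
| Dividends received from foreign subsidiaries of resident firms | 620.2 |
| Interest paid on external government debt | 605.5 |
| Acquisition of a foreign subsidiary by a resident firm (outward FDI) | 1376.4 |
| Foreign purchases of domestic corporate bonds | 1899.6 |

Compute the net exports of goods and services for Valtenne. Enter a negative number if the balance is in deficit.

Goods: 3328.4 - 5817.3 = -2488.9
Services: 827.0 + 1281.4 - 257.7 + 445.9 = 2296.6
Trade balance = -2488.9 + 2296.6 = -192.3
(Excluded from the trade balance — secondary income: personal remittances received from nationals working abroad 755.9, pension payments received by residents from foreign governments 131.2; financial account: purchases of foreign government bonds by domestic residents 1575.8, foreign purchases of equities on the domestic stock exchange 661.3, acquisition of a foreign subsidiary by a resident firm (outward FDI) 1376.4, foreign purchases of domestic corporate bonds 1899.6; capital account: sale of embassy land to a foreign government 157.9, debt forgiveness received from foreign official creditors 150.9; primary income: compensation earned by residents employed abroad 474.3, dividends received from foreign subsidiaries of resident firms 620.2, interest paid on external government debt 605.5.)

-192.3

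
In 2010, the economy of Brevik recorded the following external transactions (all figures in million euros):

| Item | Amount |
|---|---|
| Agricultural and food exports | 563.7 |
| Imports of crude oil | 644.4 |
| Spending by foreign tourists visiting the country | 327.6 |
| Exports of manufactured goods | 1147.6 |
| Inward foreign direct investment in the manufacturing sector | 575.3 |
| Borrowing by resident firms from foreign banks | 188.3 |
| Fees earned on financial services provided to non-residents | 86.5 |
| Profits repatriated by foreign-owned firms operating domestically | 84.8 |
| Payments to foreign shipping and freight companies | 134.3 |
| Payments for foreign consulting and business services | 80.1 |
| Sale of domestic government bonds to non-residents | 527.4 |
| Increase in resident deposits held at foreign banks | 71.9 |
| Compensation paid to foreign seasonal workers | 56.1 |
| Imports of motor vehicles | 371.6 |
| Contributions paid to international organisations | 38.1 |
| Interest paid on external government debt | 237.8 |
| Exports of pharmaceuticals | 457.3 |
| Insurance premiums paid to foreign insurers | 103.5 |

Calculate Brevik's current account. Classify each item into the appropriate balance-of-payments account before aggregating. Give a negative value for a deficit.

832.0

Goods: 457.3 + 563.7 - 371.6 + 1147.6 - 644.4 = 1152.6
Services: 327.6 - 80.1 - 134.3 - 103.5 + 86.5 = 96.2
Primary income: -84.8 - 56.1 - 237.8 = -378.7
Secondary income: -38.1
Current account = 1152.6 + 96.2 + (-378.7) + (-38.1) = 832.0
(Excluded from the current account — financial account: inward foreign direct investment in the manufacturing sector 575.3, borrowing by resident firms from foreign banks 188.3, sale of domestic government bonds to non-residents 527.4, increase in resident deposits held at foreign banks 71.9.)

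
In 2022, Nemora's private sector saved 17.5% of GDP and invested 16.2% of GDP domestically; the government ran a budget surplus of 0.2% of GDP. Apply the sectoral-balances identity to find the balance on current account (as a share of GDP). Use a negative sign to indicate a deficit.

By the sectoral-balances identity, CA = (S_private - I) + (T - G).
Private balance = 17.5 - 16.2 = 1.3
Government balance (T - G) = 0.2
CA = 1.3 + 0.2 = 1.5

1.5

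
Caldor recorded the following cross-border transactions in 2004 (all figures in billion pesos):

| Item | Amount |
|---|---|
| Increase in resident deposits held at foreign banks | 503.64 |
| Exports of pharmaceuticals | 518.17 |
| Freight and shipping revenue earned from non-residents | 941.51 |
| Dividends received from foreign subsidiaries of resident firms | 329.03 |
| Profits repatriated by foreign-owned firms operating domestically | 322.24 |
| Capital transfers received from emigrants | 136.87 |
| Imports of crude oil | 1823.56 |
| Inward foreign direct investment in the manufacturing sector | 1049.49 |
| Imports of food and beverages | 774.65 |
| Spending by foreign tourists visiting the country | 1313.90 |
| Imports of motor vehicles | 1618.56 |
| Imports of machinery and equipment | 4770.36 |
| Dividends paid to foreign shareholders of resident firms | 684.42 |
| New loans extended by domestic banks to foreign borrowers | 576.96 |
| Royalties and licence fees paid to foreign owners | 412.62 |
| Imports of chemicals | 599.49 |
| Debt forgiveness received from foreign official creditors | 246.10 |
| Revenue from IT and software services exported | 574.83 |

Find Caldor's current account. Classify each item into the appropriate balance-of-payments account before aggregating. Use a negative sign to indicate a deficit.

Goods: -599.49 + 518.17 - 4770.36 - 1618.56 - 774.65 - 1823.56 = -9068.45
Services: 1313.90 + 574.83 - 412.62 + 941.51 = 2417.62
Primary income: -322.24 + 329.03 - 684.42 = -677.63
Current account = (-9068.45) + 2417.62 + (-677.63) = -7328.46
(Excluded from the current account — financial account: increase in resident deposits held at foreign banks 503.64, inward foreign direct investment in the manufacturing sector 1049.49, new loans extended by domestic banks to foreign borrowers 576.96; capital account: capital transfers received from emigrants 136.87, debt forgiveness received from foreign official creditors 246.10.)

-7328.46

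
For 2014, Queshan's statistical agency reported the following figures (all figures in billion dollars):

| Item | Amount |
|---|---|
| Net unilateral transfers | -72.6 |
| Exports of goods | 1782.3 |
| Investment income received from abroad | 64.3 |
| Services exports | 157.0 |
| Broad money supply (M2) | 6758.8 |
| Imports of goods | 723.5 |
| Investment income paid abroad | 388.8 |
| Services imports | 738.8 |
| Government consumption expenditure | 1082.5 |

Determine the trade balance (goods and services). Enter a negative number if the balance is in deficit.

Goods balance = 1782.3 - 723.5 = 1058.8
Services balance = 157.0 - 738.8 = -581.8
Trade balance (goods + services) = 1058.8 + (-581.8) = 477.0

477.0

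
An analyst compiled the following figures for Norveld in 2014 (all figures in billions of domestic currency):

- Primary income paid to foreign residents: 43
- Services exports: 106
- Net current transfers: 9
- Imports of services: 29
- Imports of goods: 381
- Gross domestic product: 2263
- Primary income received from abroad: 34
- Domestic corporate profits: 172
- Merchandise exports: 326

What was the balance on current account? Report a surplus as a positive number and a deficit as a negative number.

Goods balance = 326 - 381 = -55
Services balance = 106 - 29 = 77
Trade balance (goods + services) = -55 + 77 = 22
Net primary income = 34 - 43 = -9
Net secondary income = 9
Current account = 22 + (-9) + 9 = 22

22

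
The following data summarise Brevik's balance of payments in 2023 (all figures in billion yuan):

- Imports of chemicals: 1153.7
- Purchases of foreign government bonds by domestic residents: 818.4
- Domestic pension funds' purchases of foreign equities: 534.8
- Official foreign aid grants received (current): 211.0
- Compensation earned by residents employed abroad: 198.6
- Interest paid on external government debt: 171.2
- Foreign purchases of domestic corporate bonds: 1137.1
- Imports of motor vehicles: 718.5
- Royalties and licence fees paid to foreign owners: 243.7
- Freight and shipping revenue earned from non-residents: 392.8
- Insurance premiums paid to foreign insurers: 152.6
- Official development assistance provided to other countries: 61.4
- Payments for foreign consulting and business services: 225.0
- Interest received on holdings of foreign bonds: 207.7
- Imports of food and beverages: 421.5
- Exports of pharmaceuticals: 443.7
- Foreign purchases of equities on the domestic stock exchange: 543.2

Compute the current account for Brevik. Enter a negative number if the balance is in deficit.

Goods: -421.5 - 1153.7 - 718.5 + 443.7 = -1850.0
Services: -225.0 - 243.7 - 152.6 + 392.8 = -228.5
Primary income: 198.6 - 171.2 + 207.7 = 235.1
Secondary income: -61.4 + 211.0 = 149.6
Current account = (-1850.0) + (-228.5) + 235.1 + 149.6 = -1693.8
(Excluded from the current account — financial account: purchases of foreign government bonds by domestic residents 818.4, domestic pension funds' purchases of foreign equities 534.8, foreign purchases of domestic corporate bonds 1137.1, foreign purchases of equities on the domestic stock exchange 543.2.)

-1693.8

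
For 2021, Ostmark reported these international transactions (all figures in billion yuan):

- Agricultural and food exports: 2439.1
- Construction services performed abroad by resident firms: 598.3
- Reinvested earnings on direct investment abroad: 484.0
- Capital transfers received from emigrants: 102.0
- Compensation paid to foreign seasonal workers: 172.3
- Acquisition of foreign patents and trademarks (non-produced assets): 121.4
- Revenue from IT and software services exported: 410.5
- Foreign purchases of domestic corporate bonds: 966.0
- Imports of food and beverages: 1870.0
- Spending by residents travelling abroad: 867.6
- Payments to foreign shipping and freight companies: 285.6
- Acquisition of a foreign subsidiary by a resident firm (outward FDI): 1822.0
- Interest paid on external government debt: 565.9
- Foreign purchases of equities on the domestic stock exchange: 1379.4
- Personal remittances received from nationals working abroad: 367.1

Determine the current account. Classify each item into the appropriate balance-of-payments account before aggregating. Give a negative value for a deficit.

537.6

Goods: 2439.1 - 1870.0 = 569.1
Services: -285.6 + 598.3 + 410.5 - 867.6 = -144.4
Primary income: 484.0 - 565.9 - 172.3 = -254.2
Secondary income: 367.1
Current account = 569.1 + (-144.4) + (-254.2) + 367.1 = 537.6
(Excluded from the current account — capital account: capital transfers received from emigrants 102.0, acquisition of foreign patents and trademarks (non-produced assets) 121.4; financial account: foreign purchases of domestic corporate bonds 966.0, acquisition of a foreign subsidiary by a resident firm (outward FDI) 1822.0, foreign purchases of equities on the domestic stock exchange 1379.4.)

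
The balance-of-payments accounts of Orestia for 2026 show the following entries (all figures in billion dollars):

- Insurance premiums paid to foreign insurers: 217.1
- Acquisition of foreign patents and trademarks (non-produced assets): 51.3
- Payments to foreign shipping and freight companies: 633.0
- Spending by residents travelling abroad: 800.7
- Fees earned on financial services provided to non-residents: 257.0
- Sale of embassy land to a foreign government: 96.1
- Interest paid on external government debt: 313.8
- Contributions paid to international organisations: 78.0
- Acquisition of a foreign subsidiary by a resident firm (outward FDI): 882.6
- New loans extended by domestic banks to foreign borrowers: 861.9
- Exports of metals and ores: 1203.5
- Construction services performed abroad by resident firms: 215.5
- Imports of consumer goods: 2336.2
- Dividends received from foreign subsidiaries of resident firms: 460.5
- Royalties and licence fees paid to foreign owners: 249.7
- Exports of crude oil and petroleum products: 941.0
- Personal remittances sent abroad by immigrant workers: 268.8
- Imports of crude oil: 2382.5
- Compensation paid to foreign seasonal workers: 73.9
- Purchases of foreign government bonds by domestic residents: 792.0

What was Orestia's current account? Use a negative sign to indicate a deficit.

-4276.2

Goods: -2382.5 + 941.0 + 1203.5 - 2336.2 = -2574.2
Services: -249.7 - 800.7 - 633.0 - 217.1 + 257.0 + 215.5 = -1428.0
Primary income: -73.9 + 460.5 - 313.8 = 72.8
Secondary income: -78.0 - 268.8 = -346.8
Current account = (-2574.2) + (-1428.0) + 72.8 + (-346.8) = -4276.2
(Excluded from the current account — capital account: acquisition of foreign patents and trademarks (non-produced assets) 51.3, sale of embassy land to a foreign government 96.1; financial account: acquisition of a foreign subsidiary by a resident firm (outward FDI) 882.6, new loans extended by domestic banks to foreign borrowers 861.9, purchases of foreign government bonds by domestic residents 792.0.)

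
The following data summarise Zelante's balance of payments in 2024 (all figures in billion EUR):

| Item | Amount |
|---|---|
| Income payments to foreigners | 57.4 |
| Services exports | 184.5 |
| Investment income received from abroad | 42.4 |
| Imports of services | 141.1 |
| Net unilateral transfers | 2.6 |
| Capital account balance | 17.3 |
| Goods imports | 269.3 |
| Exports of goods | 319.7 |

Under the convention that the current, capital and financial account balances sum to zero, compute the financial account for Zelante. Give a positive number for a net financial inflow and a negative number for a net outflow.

-98.7

Goods balance = 319.7 - 269.3 = 50.4
Services balance = 184.5 - 141.1 = 43.4
Trade balance (goods + services) = 50.4 + 43.4 = 93.8
Net primary income = 42.4 - 57.4 = -15.0
Net secondary income = 2.6
Current account = 93.8 + (-15.0) + 2.6 = 81.4
Financial account = -(81.4 + 17.3) = -98.7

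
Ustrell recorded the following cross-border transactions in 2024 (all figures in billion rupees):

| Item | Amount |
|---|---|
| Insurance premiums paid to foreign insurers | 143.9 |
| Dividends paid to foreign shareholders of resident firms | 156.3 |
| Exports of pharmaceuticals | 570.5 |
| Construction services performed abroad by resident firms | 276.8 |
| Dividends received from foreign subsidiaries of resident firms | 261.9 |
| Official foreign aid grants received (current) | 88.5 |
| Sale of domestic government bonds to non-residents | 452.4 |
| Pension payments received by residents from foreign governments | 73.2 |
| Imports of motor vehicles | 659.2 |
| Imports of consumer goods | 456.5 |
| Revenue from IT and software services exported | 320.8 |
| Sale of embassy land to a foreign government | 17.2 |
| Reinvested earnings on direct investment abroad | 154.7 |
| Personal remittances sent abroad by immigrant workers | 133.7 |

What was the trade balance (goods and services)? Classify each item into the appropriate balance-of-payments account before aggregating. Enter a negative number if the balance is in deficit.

-91.5

Goods: -456.5 - 659.2 + 570.5 = -545.2
Services: -143.9 + 276.8 + 320.8 = 453.7
Trade balance = -545.2 + 453.7 = -91.5
(Excluded from the trade balance — primary income: dividends paid to foreign shareholders of resident firms 156.3, dividends received from foreign subsidiaries of resident firms 261.9, reinvested earnings on direct investment abroad 154.7; secondary income: official foreign aid grants received (current) 88.5, pension payments received by residents from foreign governments 73.2, personal remittances sent abroad by immigrant workers 133.7; financial account: sale of domestic government bonds to non-residents 452.4; capital account: sale of embassy land to a foreign government 17.2.)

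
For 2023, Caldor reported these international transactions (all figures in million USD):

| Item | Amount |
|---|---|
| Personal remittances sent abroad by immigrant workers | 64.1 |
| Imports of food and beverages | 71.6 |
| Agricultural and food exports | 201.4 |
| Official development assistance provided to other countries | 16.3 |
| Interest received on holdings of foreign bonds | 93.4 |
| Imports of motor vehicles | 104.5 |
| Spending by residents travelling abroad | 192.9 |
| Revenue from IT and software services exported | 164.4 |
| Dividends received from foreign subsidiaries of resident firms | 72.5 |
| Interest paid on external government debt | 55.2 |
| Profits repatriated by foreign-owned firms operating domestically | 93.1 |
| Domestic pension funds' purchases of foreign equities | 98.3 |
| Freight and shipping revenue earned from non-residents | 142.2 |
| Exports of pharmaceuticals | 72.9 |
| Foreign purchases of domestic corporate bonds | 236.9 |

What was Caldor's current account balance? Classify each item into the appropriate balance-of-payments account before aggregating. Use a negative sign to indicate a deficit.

149.1

Goods: 201.4 + 72.9 - 104.5 - 71.6 = 98.2
Services: 164.4 - 192.9 + 142.2 = 113.7
Primary income: 72.5 - 55.2 + 93.4 - 93.1 = 17.6
Secondary income: -16.3 - 64.1 = -80.4
Current account = 98.2 + 113.7 + 17.6 + (-80.4) = 149.1
(Excluded from the current account — financial account: domestic pension funds' purchases of foreign equities 98.3, foreign purchases of domestic corporate bonds 236.9.)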